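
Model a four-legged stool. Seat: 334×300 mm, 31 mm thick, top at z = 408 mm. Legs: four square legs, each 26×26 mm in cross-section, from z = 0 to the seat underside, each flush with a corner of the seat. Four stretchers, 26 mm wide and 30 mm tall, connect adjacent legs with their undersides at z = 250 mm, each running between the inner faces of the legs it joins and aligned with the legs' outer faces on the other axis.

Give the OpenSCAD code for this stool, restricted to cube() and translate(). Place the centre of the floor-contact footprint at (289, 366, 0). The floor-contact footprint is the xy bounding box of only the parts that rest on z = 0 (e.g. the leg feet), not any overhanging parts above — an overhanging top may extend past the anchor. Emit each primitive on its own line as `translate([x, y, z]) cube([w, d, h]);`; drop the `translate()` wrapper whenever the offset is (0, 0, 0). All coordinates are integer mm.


translate([122, 216, 377]) cube([334, 300, 31]);
translate([122, 216, 0]) cube([26, 26, 377]);
translate([430, 216, 0]) cube([26, 26, 377]);
translate([122, 490, 0]) cube([26, 26, 377]);
translate([430, 490, 0]) cube([26, 26, 377]);
translate([148, 216, 250]) cube([282, 26, 30]);
translate([148, 490, 250]) cube([282, 26, 30]);
translate([122, 242, 250]) cube([26, 248, 30]);
translate([430, 242, 250]) cube([26, 248, 30]);


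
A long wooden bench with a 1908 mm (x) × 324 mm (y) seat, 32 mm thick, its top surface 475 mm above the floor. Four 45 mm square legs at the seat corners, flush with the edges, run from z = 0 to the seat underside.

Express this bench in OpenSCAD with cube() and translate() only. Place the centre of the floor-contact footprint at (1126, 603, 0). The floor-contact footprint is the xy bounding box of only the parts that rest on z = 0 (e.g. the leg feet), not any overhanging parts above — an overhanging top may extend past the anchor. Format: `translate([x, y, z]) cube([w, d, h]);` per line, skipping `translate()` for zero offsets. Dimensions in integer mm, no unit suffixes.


translate([172, 441, 443]) cube([1908, 324, 32]);
translate([172, 441, 0]) cube([45, 45, 443]);
translate([172, 720, 0]) cube([45, 45, 443]);
translate([2035, 441, 0]) cube([45, 45, 443]);
translate([2035, 720, 0]) cube([45, 45, 443]);


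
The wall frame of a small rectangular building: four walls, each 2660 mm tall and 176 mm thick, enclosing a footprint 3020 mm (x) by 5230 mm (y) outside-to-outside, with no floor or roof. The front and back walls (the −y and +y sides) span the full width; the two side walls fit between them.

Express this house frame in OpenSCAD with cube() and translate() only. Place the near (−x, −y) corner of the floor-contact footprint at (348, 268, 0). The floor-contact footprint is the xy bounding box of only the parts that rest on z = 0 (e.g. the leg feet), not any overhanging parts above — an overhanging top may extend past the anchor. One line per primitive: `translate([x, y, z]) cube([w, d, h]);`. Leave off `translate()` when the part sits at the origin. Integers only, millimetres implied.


translate([348, 268, 0]) cube([3020, 176, 2660]);
translate([348, 5322, 0]) cube([3020, 176, 2660]);
translate([348, 444, 0]) cube([176, 4878, 2660]);
translate([3192, 444, 0]) cube([176, 4878, 2660]);


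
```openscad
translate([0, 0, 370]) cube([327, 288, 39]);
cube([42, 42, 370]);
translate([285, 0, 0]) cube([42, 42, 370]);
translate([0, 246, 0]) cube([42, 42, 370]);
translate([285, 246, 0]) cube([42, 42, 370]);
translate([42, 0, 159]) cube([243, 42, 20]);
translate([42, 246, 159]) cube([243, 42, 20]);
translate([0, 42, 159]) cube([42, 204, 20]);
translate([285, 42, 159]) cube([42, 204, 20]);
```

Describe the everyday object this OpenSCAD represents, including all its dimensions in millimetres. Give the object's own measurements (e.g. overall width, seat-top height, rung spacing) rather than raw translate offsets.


A four-legged stool. The seat is a 327×288×39 mm slab whose top surface is at z = 409 mm; four square legs, each 42×42 mm in cross-section, run from the floor (z = 0) to the underside of the seat, each flush with a corner of the seat. Four stretchers, 42 mm wide and 20 mm tall, connect adjacent legs with their undersides at z = 159 mm, each running between the inner faces of the legs it joins and aligned with the legs' outer faces on the other axis.


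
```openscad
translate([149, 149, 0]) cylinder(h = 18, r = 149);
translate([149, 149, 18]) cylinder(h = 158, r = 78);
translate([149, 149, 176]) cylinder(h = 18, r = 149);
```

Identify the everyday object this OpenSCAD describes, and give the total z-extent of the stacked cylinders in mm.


A spool. The overall height is 194 mm.

Three coaxial cylinders, large–small–large — a spool. Two 18 mm flanges and a 158 mm core give 18 + 158 + 18 = 194 mm.


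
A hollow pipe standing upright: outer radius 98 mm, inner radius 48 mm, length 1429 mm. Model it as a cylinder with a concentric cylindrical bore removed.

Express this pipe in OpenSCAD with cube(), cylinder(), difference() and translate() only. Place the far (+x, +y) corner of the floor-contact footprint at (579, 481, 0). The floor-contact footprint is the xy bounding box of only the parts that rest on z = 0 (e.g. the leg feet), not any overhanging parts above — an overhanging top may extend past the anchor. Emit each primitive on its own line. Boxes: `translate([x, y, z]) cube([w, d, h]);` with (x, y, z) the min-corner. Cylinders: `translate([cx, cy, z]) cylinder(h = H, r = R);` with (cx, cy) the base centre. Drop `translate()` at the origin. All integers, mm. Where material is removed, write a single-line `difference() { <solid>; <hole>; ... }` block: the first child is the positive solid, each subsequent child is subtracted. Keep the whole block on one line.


difference() { translate([481, 383, 0]) cylinder(h = 1429, r = 98); translate([481, 383, 0]) cylinder(h = 1429, r = 48); }


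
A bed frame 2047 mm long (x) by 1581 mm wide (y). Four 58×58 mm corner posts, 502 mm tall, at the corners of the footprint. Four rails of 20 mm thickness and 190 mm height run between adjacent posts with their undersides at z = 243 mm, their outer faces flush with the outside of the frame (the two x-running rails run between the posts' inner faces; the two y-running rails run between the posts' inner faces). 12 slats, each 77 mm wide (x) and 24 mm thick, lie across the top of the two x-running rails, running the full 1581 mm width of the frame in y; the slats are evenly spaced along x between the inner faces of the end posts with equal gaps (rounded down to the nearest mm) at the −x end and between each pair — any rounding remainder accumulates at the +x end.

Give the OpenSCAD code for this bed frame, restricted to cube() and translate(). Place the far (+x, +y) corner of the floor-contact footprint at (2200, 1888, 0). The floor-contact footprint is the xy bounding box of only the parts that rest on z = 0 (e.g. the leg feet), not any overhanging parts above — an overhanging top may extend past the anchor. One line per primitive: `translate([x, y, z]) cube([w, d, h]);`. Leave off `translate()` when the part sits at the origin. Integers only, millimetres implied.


translate([153, 307, 0]) cube([58, 58, 502]);
translate([153, 1830, 0]) cube([58, 58, 502]);
translate([2142, 307, 0]) cube([58, 58, 502]);
translate([2142, 1830, 0]) cube([58, 58, 502]);
translate([211, 307, 243]) cube([1931, 20, 190]);
translate([211, 1868, 243]) cube([1931, 20, 190]);
translate([153, 365, 243]) cube([20, 1465, 190]);
translate([2180, 365, 243]) cube([20, 1465, 190]);
translate([288, 307, 433]) cube([77, 1581, 24]);
translate([442, 307, 433]) cube([77, 1581, 24]);
translate([596, 307, 433]) cube([77, 1581, 24]);
translate([750, 307, 433]) cube([77, 1581, 24]);
translate([904, 307, 433]) cube([77, 1581, 24]);
translate([1058, 307, 433]) cube([77, 1581, 24]);
translate([1212, 307, 433]) cube([77, 1581, 24]);
translate([1366, 307, 433]) cube([77, 1581, 24]);
translate([1520, 307, 433]) cube([77, 1581, 24]);
translate([1674, 307, 433]) cube([77, 1581, 24]);
translate([1828, 307, 433]) cube([77, 1581, 24]);
translate([1982, 307, 433]) cube([77, 1581, 24]);


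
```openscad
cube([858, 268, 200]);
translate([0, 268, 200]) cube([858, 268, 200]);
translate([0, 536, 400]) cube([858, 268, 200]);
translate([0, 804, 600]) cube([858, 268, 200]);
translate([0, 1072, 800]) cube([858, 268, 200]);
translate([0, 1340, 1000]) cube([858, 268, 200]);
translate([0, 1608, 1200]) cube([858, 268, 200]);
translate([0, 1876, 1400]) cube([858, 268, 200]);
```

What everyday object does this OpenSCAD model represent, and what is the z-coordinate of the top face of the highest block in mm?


A staircase. The total rise is 1600 mm.

8 identical blocks, each offset up and back from the previous — a staircase. Each step is 200 mm tall and there are 8 of them, so the total rise is 8 × 200 = 1600 mm.


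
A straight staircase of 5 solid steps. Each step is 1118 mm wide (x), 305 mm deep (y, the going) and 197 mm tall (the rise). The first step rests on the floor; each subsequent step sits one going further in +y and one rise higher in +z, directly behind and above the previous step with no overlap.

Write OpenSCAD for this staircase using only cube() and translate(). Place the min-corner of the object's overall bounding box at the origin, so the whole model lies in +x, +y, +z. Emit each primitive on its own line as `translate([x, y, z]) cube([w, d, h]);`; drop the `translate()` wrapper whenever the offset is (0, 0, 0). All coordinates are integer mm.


cube([1118, 305, 197]);
translate([0, 305, 197]) cube([1118, 305, 197]);
translate([0, 610, 394]) cube([1118, 305, 197]);
translate([0, 915, 591]) cube([1118, 305, 197]);
translate([0, 1220, 788]) cube([1118, 305, 197]);


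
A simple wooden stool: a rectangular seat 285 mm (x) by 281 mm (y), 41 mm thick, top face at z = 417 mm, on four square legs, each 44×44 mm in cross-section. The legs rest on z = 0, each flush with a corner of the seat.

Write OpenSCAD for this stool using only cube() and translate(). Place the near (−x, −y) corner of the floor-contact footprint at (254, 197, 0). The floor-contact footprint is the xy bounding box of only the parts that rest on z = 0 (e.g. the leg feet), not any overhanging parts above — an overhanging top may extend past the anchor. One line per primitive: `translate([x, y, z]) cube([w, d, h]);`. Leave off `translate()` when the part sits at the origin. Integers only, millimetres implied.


translate([254, 197, 376]) cube([285, 281, 41]);
translate([254, 197, 0]) cube([44, 44, 376]);
translate([495, 197, 0]) cube([44, 44, 376]);
translate([254, 434, 0]) cube([44, 44, 376]);
translate([495, 434, 0]) cube([44, 44, 376]);


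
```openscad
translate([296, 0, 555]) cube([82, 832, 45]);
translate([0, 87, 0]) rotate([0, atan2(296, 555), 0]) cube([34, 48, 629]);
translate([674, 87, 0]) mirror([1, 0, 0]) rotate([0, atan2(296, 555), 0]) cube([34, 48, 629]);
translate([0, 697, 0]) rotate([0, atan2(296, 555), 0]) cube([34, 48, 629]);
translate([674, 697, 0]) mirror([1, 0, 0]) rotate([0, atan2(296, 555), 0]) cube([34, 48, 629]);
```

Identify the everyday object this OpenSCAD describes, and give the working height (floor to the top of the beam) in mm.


A sawhorse. The overall height is 600 mm.

A beam across two mirrored pairs of raked legs — a sawhorse. The beam's underside is at z = 555 (matching the legs' vertical rise in atan2(296, 555)) and the beam is 45 mm tall, so its top is at 555 + 45 = 600 mm. The raked legs top out at the beam's underside, so that is the highest point.


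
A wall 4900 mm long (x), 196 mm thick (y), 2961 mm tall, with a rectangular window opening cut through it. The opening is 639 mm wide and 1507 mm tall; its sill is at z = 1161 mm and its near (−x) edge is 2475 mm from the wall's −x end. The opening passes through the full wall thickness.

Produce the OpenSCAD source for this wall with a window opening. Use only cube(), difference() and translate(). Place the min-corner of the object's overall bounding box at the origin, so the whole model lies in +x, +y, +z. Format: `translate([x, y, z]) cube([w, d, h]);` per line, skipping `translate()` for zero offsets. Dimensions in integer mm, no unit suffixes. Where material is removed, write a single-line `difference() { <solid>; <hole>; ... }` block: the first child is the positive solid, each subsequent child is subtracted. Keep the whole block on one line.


difference() { cube([4900, 196, 2961]); translate([2475, 0, 1161]) cube([639, 196, 1507]); }


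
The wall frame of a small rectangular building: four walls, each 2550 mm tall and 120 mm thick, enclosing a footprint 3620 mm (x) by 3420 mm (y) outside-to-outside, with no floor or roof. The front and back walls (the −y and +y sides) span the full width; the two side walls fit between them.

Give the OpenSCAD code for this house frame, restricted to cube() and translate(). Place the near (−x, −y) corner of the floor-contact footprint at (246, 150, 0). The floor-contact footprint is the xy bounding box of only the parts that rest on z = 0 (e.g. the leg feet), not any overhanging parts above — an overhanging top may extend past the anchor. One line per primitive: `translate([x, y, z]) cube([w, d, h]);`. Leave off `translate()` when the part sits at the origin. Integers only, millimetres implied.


translate([246, 150, 0]) cube([3620, 120, 2550]);
translate([246, 3450, 0]) cube([3620, 120, 2550]);
translate([246, 270, 0]) cube([120, 3180, 2550]);
translate([3746, 270, 0]) cube([120, 3180, 2550]);


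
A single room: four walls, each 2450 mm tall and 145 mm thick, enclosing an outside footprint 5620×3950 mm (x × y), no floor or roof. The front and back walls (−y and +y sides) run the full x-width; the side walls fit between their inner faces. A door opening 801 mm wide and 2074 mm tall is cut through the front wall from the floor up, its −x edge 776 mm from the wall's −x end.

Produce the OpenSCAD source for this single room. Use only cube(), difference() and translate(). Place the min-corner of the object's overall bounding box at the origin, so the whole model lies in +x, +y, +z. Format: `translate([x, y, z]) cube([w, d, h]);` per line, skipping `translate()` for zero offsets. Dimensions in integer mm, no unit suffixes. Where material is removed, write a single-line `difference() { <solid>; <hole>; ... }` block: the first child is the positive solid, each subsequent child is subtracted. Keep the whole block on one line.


difference() { cube([5620, 145, 2450]); translate([776, 0, 0]) cube([801, 145, 2074]); }
translate([0, 3805, 0]) cube([5620, 145, 2450]);
translate([0, 145, 0]) cube([145, 3660, 2450]);
translate([5475, 145, 0]) cube([145, 3660, 2450]);


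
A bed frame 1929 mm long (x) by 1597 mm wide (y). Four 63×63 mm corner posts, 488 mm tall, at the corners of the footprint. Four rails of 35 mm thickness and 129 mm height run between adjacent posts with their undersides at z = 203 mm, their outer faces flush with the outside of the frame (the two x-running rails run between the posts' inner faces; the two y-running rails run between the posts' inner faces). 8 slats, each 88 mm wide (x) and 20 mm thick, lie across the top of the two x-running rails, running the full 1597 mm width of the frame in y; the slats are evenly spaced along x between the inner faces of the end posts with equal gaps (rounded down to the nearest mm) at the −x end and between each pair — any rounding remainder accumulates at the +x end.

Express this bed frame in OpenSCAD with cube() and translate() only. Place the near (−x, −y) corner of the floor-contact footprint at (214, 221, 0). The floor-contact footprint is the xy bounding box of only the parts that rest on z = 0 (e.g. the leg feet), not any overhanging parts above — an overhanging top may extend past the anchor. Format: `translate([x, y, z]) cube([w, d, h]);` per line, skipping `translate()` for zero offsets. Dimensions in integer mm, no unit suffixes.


// slat z = rail_z + rail_h = 203 + 129 = 332
// slat gap = ⌊(1803 − 8·88) / 9⌋ = 122
translate([214, 221, 0]) cube([63, 63, 488]);
translate([214, 1755, 0]) cube([63, 63, 488]);
translate([2080, 221, 0]) cube([63, 63, 488]);
translate([2080, 1755, 0]) cube([63, 63, 488]);
translate([277, 221, 203]) cube([1803, 35, 129]);
translate([277, 1783, 203]) cube([1803, 35, 129]);
translate([214, 284, 203]) cube([35, 1471, 129]);
translate([2108, 284, 203]) cube([35, 1471, 129]);
translate([399, 221, 332]) cube([88, 1597, 20]);
translate([609, 221, 332]) cube([88, 1597, 20]);
translate([819, 221, 332]) cube([88, 1597, 20]);
translate([1029, 221, 332]) cube([88, 1597, 20]);
translate([1239, 221, 332]) cube([88, 1597, 20]);
translate([1449, 221, 332]) cube([88, 1597, 20]);
translate([1659, 221, 332]) cube([88, 1597, 20]);
translate([1869, 221, 332]) cube([88, 1597, 20]);


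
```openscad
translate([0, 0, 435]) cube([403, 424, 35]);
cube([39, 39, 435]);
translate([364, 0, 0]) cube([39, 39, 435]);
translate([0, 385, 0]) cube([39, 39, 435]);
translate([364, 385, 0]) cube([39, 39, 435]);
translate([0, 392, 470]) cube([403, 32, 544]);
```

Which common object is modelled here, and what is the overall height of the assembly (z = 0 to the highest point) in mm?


A chair. The overall height is 1014 mm.

A slab on four corner posts with a tall panel at the back — a chair. The seat slab sits at z = 435 with thickness 35, and the 544 mm backrest starts at the seat top, so the overall height is 435 + 35 + 544 = 1014 mm.


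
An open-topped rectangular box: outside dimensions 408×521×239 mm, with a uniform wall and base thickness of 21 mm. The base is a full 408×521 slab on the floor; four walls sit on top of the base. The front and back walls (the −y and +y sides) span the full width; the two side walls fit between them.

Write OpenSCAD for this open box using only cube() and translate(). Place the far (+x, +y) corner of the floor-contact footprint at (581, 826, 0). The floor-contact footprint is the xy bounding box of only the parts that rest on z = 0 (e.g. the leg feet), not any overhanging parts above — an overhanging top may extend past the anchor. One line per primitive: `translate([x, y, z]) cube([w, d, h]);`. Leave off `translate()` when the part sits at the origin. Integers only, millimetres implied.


translate([173, 305, 0]) cube([408, 521, 21]);
translate([173, 305, 21]) cube([408, 21, 218]);
translate([173, 805, 21]) cube([408, 21, 218]);
translate([173, 326, 21]) cube([21, 479, 218]);
translate([560, 326, 21]) cube([21, 479, 218]);


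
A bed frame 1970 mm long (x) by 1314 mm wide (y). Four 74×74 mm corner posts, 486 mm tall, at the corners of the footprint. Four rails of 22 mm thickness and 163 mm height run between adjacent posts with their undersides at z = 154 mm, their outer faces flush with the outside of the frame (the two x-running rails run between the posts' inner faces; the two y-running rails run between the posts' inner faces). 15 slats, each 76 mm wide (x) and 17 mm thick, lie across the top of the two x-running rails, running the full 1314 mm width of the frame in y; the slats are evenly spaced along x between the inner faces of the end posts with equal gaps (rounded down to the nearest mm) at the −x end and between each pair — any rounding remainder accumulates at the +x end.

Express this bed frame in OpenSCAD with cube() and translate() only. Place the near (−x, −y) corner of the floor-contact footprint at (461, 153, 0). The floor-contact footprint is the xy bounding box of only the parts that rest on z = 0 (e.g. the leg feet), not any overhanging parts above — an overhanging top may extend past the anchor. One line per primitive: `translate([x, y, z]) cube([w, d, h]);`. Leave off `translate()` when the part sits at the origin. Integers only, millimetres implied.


// slat z = rail_z + rail_h = 154 + 163 = 317
// slat gap = ⌊(1822 − 15·76) / 16⌋ = 42
translate([461, 153, 0]) cube([74, 74, 486]);
translate([461, 1393, 0]) cube([74, 74, 486]);
translate([2357, 153, 0]) cube([74, 74, 486]);
translate([2357, 1393, 0]) cube([74, 74, 486]);
translate([535, 153, 154]) cube([1822, 22, 163]);
translate([535, 1445, 154]) cube([1822, 22, 163]);
translate([461, 227, 154]) cube([22, 1166, 163]);
translate([2409, 227, 154]) cube([22, 1166, 163]);
translate([577, 153, 317]) cube([76, 1314, 17]);
translate([695, 153, 317]) cube([76, 1314, 17]);
translate([813, 153, 317]) cube([76, 1314, 17]);
translate([931, 153, 317]) cube([76, 1314, 17]);
translate([1049, 153, 317]) cube([76, 1314, 17]);
translate([1167, 153, 317]) cube([76, 1314, 17]);
translate([1285, 153, 317]) cube([76, 1314, 17]);
translate([1403, 153, 317]) cube([76, 1314, 17]);
translate([1521, 153, 317]) cube([76, 1314, 17]);
translate([1639, 153, 317]) cube([76, 1314, 17]);
translate([1757, 153, 317]) cube([76, 1314, 17]);
translate([1875, 153, 317]) cube([76, 1314, 17]);
translate([1993, 153, 317]) cube([76, 1314, 17]);
translate([2111, 153, 317]) cube([76, 1314, 17]);
translate([2229, 153, 317]) cube([76, 1314, 17]);


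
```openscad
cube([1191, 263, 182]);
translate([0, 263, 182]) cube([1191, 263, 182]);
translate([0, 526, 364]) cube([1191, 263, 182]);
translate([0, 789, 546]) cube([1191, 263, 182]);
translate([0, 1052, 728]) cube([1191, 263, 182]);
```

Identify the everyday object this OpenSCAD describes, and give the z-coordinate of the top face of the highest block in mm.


A staircase. The total rise is 910 mm.

5 identical blocks, each offset up and back from the previous — a staircase. Each step is 182 mm tall and there are 5 of them, so the total rise is 5 × 182 = 910 mm.


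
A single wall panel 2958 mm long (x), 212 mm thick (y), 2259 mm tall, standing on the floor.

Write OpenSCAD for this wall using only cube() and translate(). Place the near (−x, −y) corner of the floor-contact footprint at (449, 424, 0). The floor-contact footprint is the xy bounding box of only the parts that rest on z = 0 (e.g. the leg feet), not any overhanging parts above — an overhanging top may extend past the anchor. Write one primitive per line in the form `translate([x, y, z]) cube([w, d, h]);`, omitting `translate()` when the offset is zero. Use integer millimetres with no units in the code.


translate([449, 424, 0]) cube([2958, 212, 2259]);


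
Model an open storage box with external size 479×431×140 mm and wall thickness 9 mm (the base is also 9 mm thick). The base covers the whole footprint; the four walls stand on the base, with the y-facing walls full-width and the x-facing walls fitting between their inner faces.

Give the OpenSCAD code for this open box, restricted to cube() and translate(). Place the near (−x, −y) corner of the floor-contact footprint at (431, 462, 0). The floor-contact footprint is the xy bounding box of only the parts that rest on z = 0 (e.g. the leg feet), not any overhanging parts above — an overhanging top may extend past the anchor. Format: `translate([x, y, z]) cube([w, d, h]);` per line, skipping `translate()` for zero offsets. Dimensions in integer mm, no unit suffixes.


translate([431, 462, 0]) cube([479, 431, 9]);
translate([431, 462, 9]) cube([479, 9, 131]);
translate([431, 884, 9]) cube([479, 9, 131]);
translate([431, 471, 9]) cube([9, 413, 131]);
translate([901, 471, 9]) cube([9, 413, 131]);


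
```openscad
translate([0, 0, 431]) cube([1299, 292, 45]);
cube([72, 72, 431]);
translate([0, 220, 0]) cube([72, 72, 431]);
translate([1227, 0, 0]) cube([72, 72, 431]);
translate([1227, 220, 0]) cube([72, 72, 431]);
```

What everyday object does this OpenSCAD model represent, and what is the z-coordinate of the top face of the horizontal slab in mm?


A bench. The seat-top height is 476 mm.

A long slab on four corner posts — a bench. The slab sits at z = 431 with thickness 45, so the top is 431 + 45 = 476 mm.


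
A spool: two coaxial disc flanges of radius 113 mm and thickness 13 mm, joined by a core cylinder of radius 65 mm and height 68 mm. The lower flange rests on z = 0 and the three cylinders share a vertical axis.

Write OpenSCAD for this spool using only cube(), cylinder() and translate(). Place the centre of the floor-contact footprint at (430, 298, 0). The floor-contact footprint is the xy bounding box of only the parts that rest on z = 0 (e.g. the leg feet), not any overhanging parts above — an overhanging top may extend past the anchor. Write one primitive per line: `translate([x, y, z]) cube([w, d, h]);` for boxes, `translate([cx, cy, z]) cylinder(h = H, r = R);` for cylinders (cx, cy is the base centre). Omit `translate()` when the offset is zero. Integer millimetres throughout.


translate([430, 298, 0]) cylinder(h = 13, r = 113);
translate([430, 298, 13]) cylinder(h = 68, r = 65);
translate([430, 298, 81]) cylinder(h = 13, r = 113);


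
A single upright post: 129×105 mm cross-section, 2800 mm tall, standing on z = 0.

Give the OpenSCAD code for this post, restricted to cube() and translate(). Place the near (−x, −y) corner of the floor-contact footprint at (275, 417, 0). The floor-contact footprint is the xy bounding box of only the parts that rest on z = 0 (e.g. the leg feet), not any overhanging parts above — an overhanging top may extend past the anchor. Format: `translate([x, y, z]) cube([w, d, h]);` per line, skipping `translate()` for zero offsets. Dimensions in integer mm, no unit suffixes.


translate([275, 417, 0]) cube([129, 105, 2800]);


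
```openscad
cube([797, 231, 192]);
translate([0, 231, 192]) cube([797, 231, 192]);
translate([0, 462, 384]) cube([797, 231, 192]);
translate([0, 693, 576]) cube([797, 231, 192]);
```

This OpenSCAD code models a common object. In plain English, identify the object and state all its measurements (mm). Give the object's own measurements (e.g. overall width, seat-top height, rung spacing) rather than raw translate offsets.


A straight staircase of 4 solid steps. Each step is 797 mm wide (x), 231 mm deep (y, the going) and 192 mm tall (the rise). The first step rests on the floor; each subsequent step sits one going further in +y and one rise higher in +z, directly behind and above the previous step with no overlap.


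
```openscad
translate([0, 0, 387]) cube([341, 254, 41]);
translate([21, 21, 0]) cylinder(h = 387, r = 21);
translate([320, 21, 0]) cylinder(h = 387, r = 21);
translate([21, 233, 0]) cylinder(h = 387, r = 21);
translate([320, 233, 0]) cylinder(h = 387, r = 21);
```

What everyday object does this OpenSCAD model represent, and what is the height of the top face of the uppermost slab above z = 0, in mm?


A stool. The seat height is 428 mm.

A 341×254×41 slab at z = 387 on four corner cylinders — a stool. The seat top is 387 + 41 = 428 mm.


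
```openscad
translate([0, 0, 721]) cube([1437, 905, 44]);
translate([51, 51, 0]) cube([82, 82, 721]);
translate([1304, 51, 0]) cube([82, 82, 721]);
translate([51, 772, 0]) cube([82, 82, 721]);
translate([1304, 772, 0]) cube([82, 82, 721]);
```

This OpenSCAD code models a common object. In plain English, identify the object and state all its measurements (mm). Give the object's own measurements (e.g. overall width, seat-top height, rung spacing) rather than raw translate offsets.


A table: top 1437 mm (x) × 905 mm (y), 44 mm thick, upper face at z = 765 mm, on four 82×82 mm square legs, each inset 51 mm from the nearest pair of top edges from z = 0 to the bottom of the top.


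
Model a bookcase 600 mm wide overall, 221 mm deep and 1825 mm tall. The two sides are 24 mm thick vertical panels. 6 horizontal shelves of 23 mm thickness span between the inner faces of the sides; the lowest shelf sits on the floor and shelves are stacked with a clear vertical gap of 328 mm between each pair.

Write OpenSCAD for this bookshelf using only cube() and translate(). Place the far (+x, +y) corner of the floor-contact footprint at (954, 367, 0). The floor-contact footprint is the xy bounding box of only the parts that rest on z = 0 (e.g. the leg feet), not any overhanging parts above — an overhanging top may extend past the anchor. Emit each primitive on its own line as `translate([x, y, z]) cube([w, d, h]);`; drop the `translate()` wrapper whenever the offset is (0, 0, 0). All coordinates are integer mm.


translate([354, 146, 0]) cube([24, 221, 1825]);
translate([930, 146, 0]) cube([24, 221, 1825]);
translate([378, 146, 0]) cube([552, 221, 23]);
translate([378, 146, 351]) cube([552, 221, 23]);
translate([378, 146, 702]) cube([552, 221, 23]);
translate([378, 146, 1053]) cube([552, 221, 23]);
translate([378, 146, 1404]) cube([552, 221, 23]);
translate([378, 146, 1755]) cube([552, 221, 23]);


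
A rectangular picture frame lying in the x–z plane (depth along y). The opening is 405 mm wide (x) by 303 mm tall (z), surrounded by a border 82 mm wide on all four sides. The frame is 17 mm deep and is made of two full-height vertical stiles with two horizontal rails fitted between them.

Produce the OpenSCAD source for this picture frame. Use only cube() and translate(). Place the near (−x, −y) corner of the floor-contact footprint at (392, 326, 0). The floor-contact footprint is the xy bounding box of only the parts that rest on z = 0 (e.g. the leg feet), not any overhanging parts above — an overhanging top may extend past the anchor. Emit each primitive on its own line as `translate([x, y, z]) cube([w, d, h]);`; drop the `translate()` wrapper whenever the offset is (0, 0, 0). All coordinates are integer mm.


translate([392, 326, 0]) cube([82, 17, 467]);
translate([879, 326, 0]) cube([82, 17, 467]);
translate([474, 326, 0]) cube([405, 17, 82]);
translate([474, 326, 385]) cube([405, 17, 82]);


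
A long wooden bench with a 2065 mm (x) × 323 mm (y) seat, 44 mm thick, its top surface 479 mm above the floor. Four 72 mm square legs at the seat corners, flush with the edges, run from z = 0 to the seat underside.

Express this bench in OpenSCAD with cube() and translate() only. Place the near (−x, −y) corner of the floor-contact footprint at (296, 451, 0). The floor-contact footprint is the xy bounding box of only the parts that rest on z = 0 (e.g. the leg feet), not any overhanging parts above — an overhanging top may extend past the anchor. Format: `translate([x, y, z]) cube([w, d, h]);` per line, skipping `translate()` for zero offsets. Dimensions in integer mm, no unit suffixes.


translate([296, 451, 435]) cube([2065, 323, 44]);
translate([296, 451, 0]) cube([72, 72, 435]);
translate([296, 702, 0]) cube([72, 72, 435]);
translate([2289, 451, 0]) cube([72, 72, 435]);
translate([2289, 702, 0]) cube([72, 72, 435]);


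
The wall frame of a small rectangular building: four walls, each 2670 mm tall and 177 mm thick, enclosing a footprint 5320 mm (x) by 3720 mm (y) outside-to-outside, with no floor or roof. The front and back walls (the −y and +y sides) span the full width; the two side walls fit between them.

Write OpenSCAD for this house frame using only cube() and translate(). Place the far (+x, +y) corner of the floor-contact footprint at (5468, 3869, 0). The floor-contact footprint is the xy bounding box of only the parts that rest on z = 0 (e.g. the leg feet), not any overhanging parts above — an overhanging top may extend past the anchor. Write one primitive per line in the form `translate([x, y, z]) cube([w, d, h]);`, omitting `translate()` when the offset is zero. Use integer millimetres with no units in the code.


translate([148, 149, 0]) cube([5320, 177, 2670]);
translate([148, 3692, 0]) cube([5320, 177, 2670]);
translate([148, 326, 0]) cube([177, 3366, 2670]);
translate([5291, 326, 0]) cube([177, 3366, 2670]);


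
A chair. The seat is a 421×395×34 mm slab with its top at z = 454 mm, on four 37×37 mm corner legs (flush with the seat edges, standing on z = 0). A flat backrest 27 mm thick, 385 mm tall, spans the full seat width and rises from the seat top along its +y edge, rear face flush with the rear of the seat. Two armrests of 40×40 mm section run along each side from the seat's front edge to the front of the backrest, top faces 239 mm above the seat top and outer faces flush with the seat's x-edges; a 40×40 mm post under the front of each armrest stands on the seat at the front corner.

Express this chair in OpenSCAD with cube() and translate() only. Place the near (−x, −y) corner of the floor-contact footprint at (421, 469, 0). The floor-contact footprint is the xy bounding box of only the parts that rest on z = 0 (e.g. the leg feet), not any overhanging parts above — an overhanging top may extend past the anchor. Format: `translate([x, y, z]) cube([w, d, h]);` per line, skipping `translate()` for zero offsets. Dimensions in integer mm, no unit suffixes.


translate([421, 469, 420]) cube([421, 395, 34]);
translate([421, 469, 0]) cube([37, 37, 420]);
translate([805, 469, 0]) cube([37, 37, 420]);
translate([421, 827, 0]) cube([37, 37, 420]);
translate([805, 827, 0]) cube([37, 37, 420]);
translate([421, 837, 454]) cube([421, 27, 385]);
translate([421, 469, 653]) cube([40, 368, 40]);
translate([802, 469, 653]) cube([40, 368, 40]);
translate([421, 469, 454]) cube([40, 40, 199]);
translate([802, 469, 454]) cube([40, 40, 199]);


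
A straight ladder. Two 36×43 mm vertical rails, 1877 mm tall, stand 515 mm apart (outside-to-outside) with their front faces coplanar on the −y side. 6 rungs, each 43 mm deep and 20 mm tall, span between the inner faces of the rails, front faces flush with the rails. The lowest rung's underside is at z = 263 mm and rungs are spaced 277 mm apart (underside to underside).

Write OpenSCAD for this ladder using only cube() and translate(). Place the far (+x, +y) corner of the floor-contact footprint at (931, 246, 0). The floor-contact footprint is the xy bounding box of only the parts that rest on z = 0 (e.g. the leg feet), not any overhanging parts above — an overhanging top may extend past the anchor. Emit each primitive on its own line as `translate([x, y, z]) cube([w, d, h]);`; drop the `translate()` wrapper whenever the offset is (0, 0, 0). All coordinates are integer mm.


// rung span = 515 - 2*36 = 443
// rung[k] z = 263 + k*277
translate([416, 203, 0]) cube([36, 43, 1877]);
translate([895, 203, 0]) cube([36, 43, 1877]);
translate([452, 203, 263]) cube([443, 43, 20]);
translate([452, 203, 540]) cube([443, 43, 20]);
translate([452, 203, 817]) cube([443, 43, 20]);
translate([452, 203, 1094]) cube([443, 43, 20]);
translate([452, 203, 1371]) cube([443, 43, 20]);
translate([452, 203, 1648]) cube([443, 43, 20]);


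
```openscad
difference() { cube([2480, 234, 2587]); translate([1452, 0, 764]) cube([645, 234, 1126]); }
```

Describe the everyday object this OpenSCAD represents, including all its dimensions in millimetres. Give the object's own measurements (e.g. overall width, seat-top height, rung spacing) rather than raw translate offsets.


A wall 2480 mm long (x), 234 mm thick (y), 2587 mm tall, with a rectangular window opening cut through it. The opening is 645 mm wide and 1126 mm tall; its sill is at z = 764 mm and its near (−x) edge is 1452 mm from the wall's −x end. The opening passes through the full wall thickness.


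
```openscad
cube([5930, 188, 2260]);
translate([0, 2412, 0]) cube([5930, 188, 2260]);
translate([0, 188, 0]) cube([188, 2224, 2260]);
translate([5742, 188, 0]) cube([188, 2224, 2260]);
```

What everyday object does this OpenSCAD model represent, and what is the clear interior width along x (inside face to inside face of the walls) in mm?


A house (or room) frame. The interior width is 5554 mm.

Four 2260 mm walls enclosing a rectangle with no floor or roof — a room or house frame. Outside width is 5930 mm and wall thickness is 188 mm, so the interior width is 5930 − 2 × 188 = 5554 mm.


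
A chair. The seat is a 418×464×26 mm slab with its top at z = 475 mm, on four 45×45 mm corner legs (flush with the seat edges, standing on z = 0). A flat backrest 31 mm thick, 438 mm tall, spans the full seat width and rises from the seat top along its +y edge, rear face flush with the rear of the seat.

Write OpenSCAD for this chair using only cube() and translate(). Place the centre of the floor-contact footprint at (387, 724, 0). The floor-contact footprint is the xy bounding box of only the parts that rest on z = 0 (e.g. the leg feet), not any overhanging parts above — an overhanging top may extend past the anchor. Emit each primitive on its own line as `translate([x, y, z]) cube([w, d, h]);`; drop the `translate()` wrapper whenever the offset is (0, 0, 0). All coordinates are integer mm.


translate([178, 492, 449]) cube([418, 464, 26]);
translate([178, 492, 0]) cube([45, 45, 449]);
translate([551, 492, 0]) cube([45, 45, 449]);
translate([178, 911, 0]) cube([45, 45, 449]);
translate([551, 911, 0]) cube([45, 45, 449]);
translate([178, 925, 475]) cube([418, 31, 438]);


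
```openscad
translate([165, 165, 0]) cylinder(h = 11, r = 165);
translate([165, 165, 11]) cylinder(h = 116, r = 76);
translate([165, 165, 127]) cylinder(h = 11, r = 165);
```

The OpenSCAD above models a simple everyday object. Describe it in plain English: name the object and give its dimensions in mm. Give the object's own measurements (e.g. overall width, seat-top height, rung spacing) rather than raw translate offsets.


A spool: two coaxial disc flanges of radius 165 mm and thickness 11 mm, joined by a core cylinder of radius 76 mm and height 116 mm. The lower flange rests on z = 0 and the three cylinders share a vertical axis.


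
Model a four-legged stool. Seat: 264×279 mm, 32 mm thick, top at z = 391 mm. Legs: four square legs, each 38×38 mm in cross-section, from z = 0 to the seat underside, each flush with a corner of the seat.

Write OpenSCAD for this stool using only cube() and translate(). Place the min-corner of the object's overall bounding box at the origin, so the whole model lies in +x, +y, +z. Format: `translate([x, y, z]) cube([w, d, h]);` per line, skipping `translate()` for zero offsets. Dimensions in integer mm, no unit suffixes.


// leg_h = 391 - 32 = 359
translate([0, 0, 359]) cube([264, 279, 32]);
cube([38, 38, 359]);
translate([226, 0, 0]) cube([38, 38, 359]);
translate([0, 241, 0]) cube([38, 38, 359]);
translate([226, 241, 0]) cube([38, 38, 359]);


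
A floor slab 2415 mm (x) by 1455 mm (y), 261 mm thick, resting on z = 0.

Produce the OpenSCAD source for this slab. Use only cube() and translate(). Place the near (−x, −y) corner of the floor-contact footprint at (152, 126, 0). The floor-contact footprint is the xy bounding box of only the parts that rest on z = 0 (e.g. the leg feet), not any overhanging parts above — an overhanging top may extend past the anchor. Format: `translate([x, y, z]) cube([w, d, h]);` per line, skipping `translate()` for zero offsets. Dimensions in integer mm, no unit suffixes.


translate([152, 126, 0]) cube([2415, 1455, 261]);


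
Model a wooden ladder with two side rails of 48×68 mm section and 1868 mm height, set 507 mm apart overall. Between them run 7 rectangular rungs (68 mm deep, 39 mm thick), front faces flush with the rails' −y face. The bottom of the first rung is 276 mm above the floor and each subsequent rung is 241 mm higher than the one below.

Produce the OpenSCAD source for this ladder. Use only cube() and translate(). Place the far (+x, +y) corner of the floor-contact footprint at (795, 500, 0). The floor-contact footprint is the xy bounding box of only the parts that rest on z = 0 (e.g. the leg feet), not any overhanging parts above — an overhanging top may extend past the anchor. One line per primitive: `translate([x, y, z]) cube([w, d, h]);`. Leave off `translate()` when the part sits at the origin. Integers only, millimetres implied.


translate([288, 432, 0]) cube([48, 68, 1868]);
translate([747, 432, 0]) cube([48, 68, 1868]);
translate([336, 432, 276]) cube([411, 68, 39]);
translate([336, 432, 517]) cube([411, 68, 39]);
translate([336, 432, 758]) cube([411, 68, 39]);
translate([336, 432, 999]) cube([411, 68, 39]);
translate([336, 432, 1240]) cube([411, 68, 39]);
translate([336, 432, 1481]) cube([411, 68, 39]);
translate([336, 432, 1722]) cube([411, 68, 39]);


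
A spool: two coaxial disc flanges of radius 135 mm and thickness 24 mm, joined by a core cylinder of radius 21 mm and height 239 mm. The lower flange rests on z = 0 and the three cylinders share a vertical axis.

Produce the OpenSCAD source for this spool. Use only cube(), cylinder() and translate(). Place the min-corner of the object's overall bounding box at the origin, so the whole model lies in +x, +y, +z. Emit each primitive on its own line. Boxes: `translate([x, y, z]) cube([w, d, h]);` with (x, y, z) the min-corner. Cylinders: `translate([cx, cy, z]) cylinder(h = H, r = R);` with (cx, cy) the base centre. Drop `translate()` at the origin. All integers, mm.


translate([135, 135, 0]) cylinder(h = 24, r = 135);
translate([135, 135, 24]) cylinder(h = 239, r = 21);
translate([135, 135, 263]) cylinder(h = 24, r = 135);
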